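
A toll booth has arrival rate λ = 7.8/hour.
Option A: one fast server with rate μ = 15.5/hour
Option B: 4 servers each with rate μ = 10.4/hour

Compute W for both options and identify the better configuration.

Option A: single server μ = 15.5 (M/M/1)
  ρ_A = 7.8/15.5 = 0.5032
  W_A = 1/(μ-λ) = 1/(15.5-7.8) = 1/7.70 = 0.1299

Option B: 4 servers μ = 10.4 (M/M/4)
  ρ_B = λ/(cμ) = 7.8/(4×10.4) = 0.1875
  Offered load a = λ/μ = cρ = 7.8/10.4 = 0.7500
  P₀ = [ Σₙ₌₀^3 aⁿ/n! + a^4/(4!(1-ρ)) ]⁻¹
  Σ = a^0/0! + a^1/1! + a^2/2! + a^3/3! = 1.0000 + 0.75000 + 0.28125 + 0.070312 = 2.1016
  a^4/(4!(1-ρ)) = 0.3164/(24 × 0.8125) = 0.01623
  P₀ = 1/(2.1016 + 0.01623) = 0.4722
  Lq = P₀·a^4·ρ / (4!(1-ρ)²) = 0.4722 × 0.3164 × 0.1875 / (24 × 0.6602) = 0.001768
  Wq_B = Lq/λ = 0.001768/7.8 = 0.0002267
  W_B = Wq_B + 1/μ = 0.0002267 + 0.09615 = 0.09638

Since W_B = 0.09638 < W_A = 0.1299, Option B (multiple servers) has the shorter time in system.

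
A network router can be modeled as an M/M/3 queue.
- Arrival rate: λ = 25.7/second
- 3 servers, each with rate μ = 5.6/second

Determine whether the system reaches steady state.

Stability requires ρ = λ/(cμ) < 1
ρ = 25.7/(3 × 5.6) = 25.7/16.80 = 1.5298
Since 1.5298 ≥ 1, the system is UNSTABLE.
Need c > λ/μ = 25.7/5.6 = 4.59.
Minimum servers needed: c = 5.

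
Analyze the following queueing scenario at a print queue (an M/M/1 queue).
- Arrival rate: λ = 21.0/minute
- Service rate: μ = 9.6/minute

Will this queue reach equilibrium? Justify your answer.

Stability requires ρ = λ/(cμ) < 1
ρ = 21.0/(1 × 9.6) = 21.0/9.60 = 2.1875
Since 2.1875 ≥ 1, the system is UNSTABLE.
Queue grows without bound. Need μ > λ = 21.0.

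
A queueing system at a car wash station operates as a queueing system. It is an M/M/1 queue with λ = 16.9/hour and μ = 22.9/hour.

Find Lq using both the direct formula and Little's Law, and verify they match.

Method 1 (direct): Lq = λ²/(μ(μ-λ)) = 285.61/(22.9 × 6.00) = 2.0787

Method 2 (Little's Law):
W = 1/(μ-λ) = 1/6.00 = 0.1667
Wq = W - 1/μ = 0.1667 - 0.04367 = 0.1230
Lq = λWq = 16.9 × 0.1230 = 2.0787 ✔ (matches Method 1)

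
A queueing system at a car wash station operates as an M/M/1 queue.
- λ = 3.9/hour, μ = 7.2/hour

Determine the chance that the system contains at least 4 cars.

ρ = λ/μ = 3.9/7.2 = 0.54167
P(N ≥ n) = ρⁿ
P(N ≥ 4) = 0.54167^4
P(N ≥ 4) = 0.08609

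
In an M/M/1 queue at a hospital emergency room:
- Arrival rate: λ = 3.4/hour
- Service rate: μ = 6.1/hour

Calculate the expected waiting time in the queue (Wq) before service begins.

First, compute utilization: ρ = λ/μ = 3.4/6.1 = 0.5574
For M/M/1: Wq = λ/(μ(μ-λ))
Wq = 3.4/(6.1 × (6.1-3.4))
Wq = 3.4/(6.1 × 2.70)
Wq = 0.2064 hours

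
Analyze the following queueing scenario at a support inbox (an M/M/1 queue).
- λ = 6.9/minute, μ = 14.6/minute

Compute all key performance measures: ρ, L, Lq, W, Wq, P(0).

Step 1: ρ = λ/μ = 6.9/14.6 = 0.4726
Step 2: L = λ/(μ-λ) = 6.9/7.70 = 0.8961
Step 3: Lq = λ²/(μ(μ-λ)) = 47.61/(14.6×7.70) = 0.4235
Step 4: W = 1/(μ-λ) = 1/7.70 = 0.12987
Step 5: Wq = λ/(μ(μ-λ)) = 6.9/(14.6×7.70) = 0.06138
Step 6: P(0) = 1-ρ = 0.5274
Verify: L = λW = 6.9×0.12987 = 0.8961 ✔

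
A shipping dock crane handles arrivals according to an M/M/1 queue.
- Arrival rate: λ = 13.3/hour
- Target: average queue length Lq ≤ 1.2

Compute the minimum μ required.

For M/M/1: Lq = λ²/(μ(μ-λ))
Need Lq ≤ 1.2, i.e. μ(μ-λ) ≥ λ²/1.2
μ² - 13.3μ - 176.89/1.2 ≥ 0  →  μ² - 13.3μ - 147.40833 ≥ 0
Quadratic formula (positive root): μ = [λ + √(λ² + 4×147.40833)]/2
Discriminant: 176.89 + 4×147.40833 = 766.5233, √766.5233 = 27.6862
μ ≥ (13.3 + 27.6862)/2 = 20.4931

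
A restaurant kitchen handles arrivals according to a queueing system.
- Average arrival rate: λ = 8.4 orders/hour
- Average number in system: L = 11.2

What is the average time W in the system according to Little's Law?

Little's Law: L = λW, so W = L/λ
W = 11.2/8.4 = 1.3333 hours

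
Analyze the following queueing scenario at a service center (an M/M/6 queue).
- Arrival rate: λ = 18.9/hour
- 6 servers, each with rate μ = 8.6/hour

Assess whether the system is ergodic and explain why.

Stability requires ρ = λ/(cμ) < 1
ρ = 18.9/(6 × 8.6) = 18.9/51.60 = 0.3663
Since 0.3663 < 1, the system is STABLE.
The servers are busy 36.63% of the time.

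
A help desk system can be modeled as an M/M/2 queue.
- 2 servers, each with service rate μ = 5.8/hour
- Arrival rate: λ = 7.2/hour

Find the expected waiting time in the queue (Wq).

Traffic intensity: ρ = λ/(cμ) = 7.2/(2×5.8) = 0.6207
Since ρ = 0.6207 < 1, system is stable.
Offered load a = λ/μ = cρ = 7.2/5.8 = 1.2414
P₀ = [ Σₙ₌₀^1 aⁿ/n! + a^2/(2!(1-ρ)) ]⁻¹
Σ = a^0/0! + a^1/1! = 1.0000 + 1.2414 = 2.2414
a^2/(2!(1-ρ)) = 1.5410/(2 × 0.37931) = 2.0313
P₀ = 1/(2.2414 + 2.0313) = 0.2340
Lq = P₀·a^2·ρ / (2!(1-ρ)²) = 0.234043 × 1.54102 × 0.620690 / (2 × 0.143876) = 0.7780
Wq = Lq/λ = 0.7780/7.2 = 0.1081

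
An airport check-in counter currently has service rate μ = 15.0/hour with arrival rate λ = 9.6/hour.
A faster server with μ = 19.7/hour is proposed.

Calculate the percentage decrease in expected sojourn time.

System 1: ρ₁ = 9.6/15.0 = 0.6400, W₁ = 1/(15.0-9.6) = 0.185185
System 2: ρ₂ = 9.6/19.7 = 0.4873, W₂ = 1/(19.7-9.6) = 0.0990099
Improvement: (W₁-W₂)/W₁ = (0.185185-0.0990099)/0.185185 = 46.53%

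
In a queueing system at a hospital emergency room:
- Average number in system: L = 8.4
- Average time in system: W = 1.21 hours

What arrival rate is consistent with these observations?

Little's Law: L = λW, so λ = L/W
λ = 8.4/1.21 = 6.9421 patients/hour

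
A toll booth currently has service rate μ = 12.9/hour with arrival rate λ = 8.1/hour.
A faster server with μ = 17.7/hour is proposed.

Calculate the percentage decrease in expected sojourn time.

System 1: ρ₁ = 8.1/12.9 = 0.6279, W₁ = 1/(12.9-8.1) = 0.20833
System 2: ρ₂ = 8.1/17.7 = 0.4576, W₂ = 1/(17.7-8.1) = 0.10417
Improvement: (W₁-W₂)/W₁ = (0.20833-0.10417)/0.20833 = 50.00%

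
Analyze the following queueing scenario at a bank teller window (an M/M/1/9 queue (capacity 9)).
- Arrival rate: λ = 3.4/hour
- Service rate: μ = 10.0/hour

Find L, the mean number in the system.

ρ = λ/μ = 3.4/10.0 = 0.3400
P₀ = (1-ρ)/(1-ρ^(K+1)) = (1-0.3400)/(1-0.3400^10) = 0.6600/1.0000 = 0.6600
P_K = P₀×ρ^K = 0.66001 × 0.3400^9 = 0.66001 × 0.000060717 = 0.00004007
L = ρ[1 - (K+1)ρ^K + Kρ^(K+1)] / [(1-ρ)(1-ρ^(K+1))]
L = 0.3400 × (1 - 10×0.00006072 + 9×0.00002064) / ((1 - 0.3400) × (1 - 0.00002064)) = 0.5149 transactions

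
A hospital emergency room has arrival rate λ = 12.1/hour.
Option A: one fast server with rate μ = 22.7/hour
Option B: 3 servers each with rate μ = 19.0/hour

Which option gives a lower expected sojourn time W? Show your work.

Option A: single server μ = 22.7 (M/M/1)
  ρ_A = 12.1/22.7 = 0.5330
  W_A = 1/(μ-λ) = 1/(22.7-12.1) = 1/10.60 = 0.09434

Option B: 3 servers μ = 19.0 (M/M/3)
  ρ_B = λ/(cμ) = 12.1/(3×19.0) = 0.2123
  Offered load a = λ/μ = cρ = 12.1/19.0 = 0.6368
  P₀ = [ Σₙ₌₀^2 aⁿ/n! + a^3/(3!(1-ρ)) ]⁻¹
  Σ = a^0/0! + a^1/1! + a^2/2! = 1.0000 + 0.6368 + 0.2028 = 1.8396
  a^3/(3!(1-ρ)) = 0.2583/(6 × 0.7877) = 0.05465
  P₀ = 1/(1.8396 + 0.05465) = 0.5279
  Lq = P₀·a^3·ρ / (3!(1-ρ)²) = 0.52791 × 0.25828 × 0.21228 / (6 × 0.62050) = 0.007774
  Wq_B = Lq/λ = 0.007774/12.1 = 0.0006425
  W_B = Wq_B + 1/μ = 0.0006425 + 0.05263 = 0.05327

Since W_B = 0.05327 < W_A = 0.09434, Option B (multiple servers) has the shorter time in system.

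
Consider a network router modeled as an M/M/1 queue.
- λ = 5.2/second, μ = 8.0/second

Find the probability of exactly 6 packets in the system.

ρ = λ/μ = 5.2/8.0 = 0.6500
P(n) = (1-ρ)ρⁿ
P(6) = (1-0.6500) × 0.6500^6
P(6) = 0.3500 × 0.07542
P(6) = 0.02640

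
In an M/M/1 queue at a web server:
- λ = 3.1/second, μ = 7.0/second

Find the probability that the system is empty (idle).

ρ = λ/μ = 3.1/7.0 = 0.4429
P(0) = 1 - ρ = 1 - 0.4429 = 0.5571
The server is idle 55.71% of the time.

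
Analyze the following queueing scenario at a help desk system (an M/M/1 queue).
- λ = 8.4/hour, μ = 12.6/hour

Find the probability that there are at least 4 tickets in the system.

ρ = λ/μ = 8.4/12.6 = 0.66667
P(N ≥ n) = ρⁿ
P(N ≥ 4) = 0.66667^4
P(N ≥ 4) = 0.1975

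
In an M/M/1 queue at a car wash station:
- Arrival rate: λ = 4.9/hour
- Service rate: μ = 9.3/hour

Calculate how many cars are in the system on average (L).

ρ = λ/μ = 4.9/9.3 = 0.5269
For M/M/1: L = λ/(μ-λ)
L = 4.9/(9.3-4.9) = 4.9/4.40
L = 1.1136 cars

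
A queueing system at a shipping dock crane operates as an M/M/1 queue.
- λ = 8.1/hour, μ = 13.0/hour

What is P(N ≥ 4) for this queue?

ρ = λ/μ = 8.1/13.0 = 0.6231
P(N ≥ n) = ρⁿ
P(N ≥ 4) = 0.6231^4
P(N ≥ 4) = 0.1507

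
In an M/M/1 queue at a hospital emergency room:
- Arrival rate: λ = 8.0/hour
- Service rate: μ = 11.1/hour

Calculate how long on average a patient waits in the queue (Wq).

First, compute utilization: ρ = λ/μ = 8.0/11.1 = 0.7207
For M/M/1: Wq = λ/(μ(μ-λ))
Wq = 8.0/(11.1 × (11.1-8.0))
Wq = 8.0/(11.1 × 3.10)
Wq = 0.2325 hours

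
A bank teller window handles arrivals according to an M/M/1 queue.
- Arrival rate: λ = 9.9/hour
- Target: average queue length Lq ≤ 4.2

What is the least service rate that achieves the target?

For M/M/1: Lq = λ²/(μ(μ-λ))
Need Lq ≤ 4.2, i.e. μ(μ-λ) ≥ λ²/4.2
μ² - 9.9μ - 98.01/4.2 ≥ 0  →  μ² - 9.9μ - 23.335714 ≥ 0
Quadratic formula (positive root): μ = [λ + √(λ² + 4×23.335714)]/2
Discriminant: 98.01 + 4×23.335714 = 191.3529, √191.3529 = 13.8330
μ ≥ (9.9 + 13.8330)/2 = 11.8665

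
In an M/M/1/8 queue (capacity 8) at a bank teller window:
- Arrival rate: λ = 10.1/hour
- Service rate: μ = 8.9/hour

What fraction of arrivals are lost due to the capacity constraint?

ρ = λ/μ = 10.1/8.9 = 1.13483
P₀ = (1-ρ)/(1-ρ^(K+1)) = (1-1.13483)/(1-1.13483^9) = -0.13483/-2.1216 = 0.06355
P_K = P₀×ρ^K = 0.06355 × 1.13483^8 = 0.06355 × 2.7507 = 0.1748
Blocking probability = 17.48%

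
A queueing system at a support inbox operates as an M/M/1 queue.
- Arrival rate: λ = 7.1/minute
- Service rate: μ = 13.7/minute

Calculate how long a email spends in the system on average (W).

First, compute utilization: ρ = λ/μ = 7.1/13.7 = 0.5182
For M/M/1: W = 1/(μ-λ)
W = 1/(13.7-7.1) = 1/6.60
W = 0.1515 minutes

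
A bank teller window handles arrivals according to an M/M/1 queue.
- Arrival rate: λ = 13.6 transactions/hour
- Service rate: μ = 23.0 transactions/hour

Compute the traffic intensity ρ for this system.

Server utilization: ρ = λ/μ
ρ = 13.6/23.0 = 0.5913
The server is busy 59.13% of the time.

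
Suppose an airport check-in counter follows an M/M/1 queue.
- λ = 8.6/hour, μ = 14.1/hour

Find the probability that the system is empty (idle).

ρ = λ/μ = 8.6/14.1 = 0.6099
P(0) = 1 - ρ = 1 - 0.6099 = 0.3901
The server is idle 39.01% of the time.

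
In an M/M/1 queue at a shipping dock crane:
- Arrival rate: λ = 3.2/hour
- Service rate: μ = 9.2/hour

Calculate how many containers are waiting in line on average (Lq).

ρ = λ/μ = 3.2/9.2 = 0.3478
For M/M/1: Lq = λ²/(μ(μ-λ))
Lq = 10.24/(9.2 × 6.00)
Lq = 0.1855 containers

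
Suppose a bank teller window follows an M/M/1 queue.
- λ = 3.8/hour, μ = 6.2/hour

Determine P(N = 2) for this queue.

ρ = λ/μ = 3.8/6.2 = 0.6129
P(n) = (1-ρ)ρⁿ
P(2) = (1-0.6129) × 0.6129^2
P(2) = 0.3871 × 0.3756
P(2) = 0.1454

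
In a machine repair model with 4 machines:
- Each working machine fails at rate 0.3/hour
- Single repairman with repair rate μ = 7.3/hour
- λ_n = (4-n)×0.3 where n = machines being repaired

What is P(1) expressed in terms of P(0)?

P(1)/P(0) = ∏_{i=0}^{1-1} λ_i/μ_{i+1}
= (4-0)×0.3/7.3
= 0.1644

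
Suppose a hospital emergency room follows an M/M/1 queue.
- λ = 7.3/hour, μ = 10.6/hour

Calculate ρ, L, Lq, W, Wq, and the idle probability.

Step 1: ρ = λ/μ = 7.3/10.6 = 0.6887
Step 2: L = λ/(μ-λ) = 7.3/3.30 = 2.2121
Step 3: Lq = λ²/(μ(μ-λ)) = 53.29/(10.6×3.30) = 1.5234
Step 4: W = 1/(μ-λ) = 1/3.30 = 0.30303
Step 5: Wq = λ/(μ(μ-λ)) = 7.3/(10.6×3.30) = 0.2087
Step 6: P(0) = 1-ρ = 0.3113
Verify: L = λW = 7.3×0.30303 = 2.2121 ✔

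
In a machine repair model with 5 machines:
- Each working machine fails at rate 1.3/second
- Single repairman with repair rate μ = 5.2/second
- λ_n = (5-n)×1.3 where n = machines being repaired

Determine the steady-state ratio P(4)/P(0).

P(4)/P(0) = ∏_{i=0}^{4-1} λ_i/μ_{i+1}
= (5-0)×1.3/5.2 × (5-1)×1.3/5.2 × (5-2)×1.3/5.2 × (5-3)×1.3/5.2
= 0.4688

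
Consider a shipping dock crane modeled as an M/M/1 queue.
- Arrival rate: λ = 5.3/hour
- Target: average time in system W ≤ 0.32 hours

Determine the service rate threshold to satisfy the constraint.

For M/M/1: W = 1/(μ-λ)
Need W ≤ 0.32, so 1/(μ-λ) ≤ 0.32
μ - λ ≥ 1/0.32 = 3.1250
μ ≥ 5.3 + 3.1250 = 8.4250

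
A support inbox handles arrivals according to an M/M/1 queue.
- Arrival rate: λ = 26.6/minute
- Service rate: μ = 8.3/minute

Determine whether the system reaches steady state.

Stability requires ρ = λ/(cμ) < 1
ρ = 26.6/(1 × 8.3) = 26.6/8.30 = 3.2048
Since 3.2048 ≥ 1, the system is UNSTABLE.
Queue grows without bound. Need μ > λ = 26.6.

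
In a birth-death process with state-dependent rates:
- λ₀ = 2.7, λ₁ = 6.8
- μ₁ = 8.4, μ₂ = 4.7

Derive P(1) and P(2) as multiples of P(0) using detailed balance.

Balance equations:
State 0: λ₀P₀ = μ₁P₁ → P₁ = (λ₀/μ₁)P₀ = (2.7/8.4)P₀ = 0.3214P₀
State 1: P₂ = (λ₀λ₁)/(μ₁μ₂)P₀ = (2.7×6.8)/(8.4×4.7)P₀ = 0.4650P₀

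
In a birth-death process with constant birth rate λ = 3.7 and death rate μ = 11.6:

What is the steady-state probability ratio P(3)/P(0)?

For constant rates: P(n)/P(0) = (λ/μ)^n
P(3)/P(0) = (3.7/11.6)^3 = 0.31897^3 = 0.03245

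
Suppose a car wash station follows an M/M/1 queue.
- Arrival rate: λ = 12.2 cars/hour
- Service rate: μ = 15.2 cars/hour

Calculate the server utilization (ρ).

Server utilization: ρ = λ/μ
ρ = 12.2/15.2 = 0.8026
The server is busy 80.26% of the time.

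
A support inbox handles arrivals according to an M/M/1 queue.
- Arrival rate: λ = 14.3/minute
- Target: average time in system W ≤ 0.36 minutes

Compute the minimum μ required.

For M/M/1: W = 1/(μ-λ)
Need W ≤ 0.36, so 1/(μ-λ) ≤ 0.36
μ - λ ≥ 1/0.36 = 2.7778
μ ≥ 14.3 + 2.7778 = 17.0778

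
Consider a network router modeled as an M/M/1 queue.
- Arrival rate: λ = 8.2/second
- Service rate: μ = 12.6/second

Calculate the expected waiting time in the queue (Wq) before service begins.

First, compute utilization: ρ = λ/μ = 8.2/12.6 = 0.6508
For M/M/1: Wq = λ/(μ(μ-λ))
Wq = 8.2/(12.6 × (12.6-8.2))
Wq = 8.2/(12.6 × 4.40)
Wq = 0.1479 seconds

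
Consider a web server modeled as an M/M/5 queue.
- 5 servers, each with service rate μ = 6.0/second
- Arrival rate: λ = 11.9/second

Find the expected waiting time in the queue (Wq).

Traffic intensity: ρ = λ/(cμ) = 11.9/(5×6.0) = 0.3967
Since ρ = 0.3967 < 1, system is stable.
Offered load a = λ/μ = cρ = 11.9/6.0 = 1.9833
P₀ = [ Σₙ₌₀^4 aⁿ/n! + a^5/(5!(1-ρ)) ]⁻¹
Σ = a^0/0! + a^1/1! + a^2/2! + a^3/3! + a^4/4! = 1.0000 + 1.9833 + 1.9668 + 1.3003 + 0.6447 = 6.8951
a^5/(5!(1-ρ)) = 30.6887/(120 × 0.6033) = 0.4239
P₀ = 1/(6.8951 + 0.4239) = 0.1366
Lq = P₀·a^5·ρ / (5!(1-ρ)²) = 0.13663 × 30.6887 × 0.39667 / (120 × 0.36401) = 0.03808
Wq = Lq/λ = 0.03808/11.9 = 0.003200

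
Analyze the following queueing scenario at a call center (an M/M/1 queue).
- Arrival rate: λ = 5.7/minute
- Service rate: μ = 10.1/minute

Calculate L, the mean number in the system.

ρ = λ/μ = 5.7/10.1 = 0.5644
For M/M/1: L = λ/(μ-λ)
L = 5.7/(10.1-5.7) = 5.7/4.40
L = 1.2955 calls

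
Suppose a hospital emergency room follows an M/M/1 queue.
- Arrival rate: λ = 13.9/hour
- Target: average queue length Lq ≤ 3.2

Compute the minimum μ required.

For M/M/1: Lq = λ²/(μ(μ-λ))
Need Lq ≤ 3.2, i.e. μ(μ-λ) ≥ λ²/3.2
μ² - 13.9μ - 193.21/3.2 ≥ 0  →  μ² - 13.9μ - 60.37812 ≥ 0
Quadratic formula (positive root): μ = [λ + √(λ² + 4×60.37812)]/2
Discriminant: 193.21 + 4×60.37812 = 434.7225, √434.7225 = 20.8500
μ ≥ (13.9 + 20.8500)/2 = 17.3750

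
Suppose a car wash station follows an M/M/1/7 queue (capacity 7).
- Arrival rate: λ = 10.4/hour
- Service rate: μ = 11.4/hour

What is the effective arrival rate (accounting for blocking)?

ρ = λ/μ = 10.4/11.4 = 0.91228
P₀ = (1-ρ)/(1-ρ^(K+1)) = (1-0.91228)/(1-0.91228^8) = 0.08772/0.5202 = 0.1686
P_K = P₀×ρ^K = 0.1686 × 0.91228^7 = 0.1686 × 0.5259 = 0.08867
λ_eff = λ(1-P_K) = 10.4 × (1 - 0.08867) = 10.4 × 0.91133 = 9.4778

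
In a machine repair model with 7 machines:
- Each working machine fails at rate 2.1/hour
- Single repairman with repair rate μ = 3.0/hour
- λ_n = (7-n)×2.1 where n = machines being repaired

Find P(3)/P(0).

P(3)/P(0) = ∏_{i=0}^{3-1} λ_i/μ_{i+1}
= (7-0)×2.1/3.0 × (7-1)×2.1/3.0 × (7-2)×2.1/3.0
= 72.0300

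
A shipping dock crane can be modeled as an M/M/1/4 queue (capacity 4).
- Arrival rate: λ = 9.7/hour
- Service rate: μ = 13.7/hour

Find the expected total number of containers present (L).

ρ = λ/μ = 9.7/13.7 = 0.70803
P₀ = (1-ρ)/(1-ρ^(K+1)) = (1-0.70803)/(1-0.70803^5) = 0.2920/0.8221 = 0.3552
P_K = P₀×ρ^K = 0.3552 × 0.70803^4 = 0.3552 × 0.2513 = 0.08926
L = ρ[1 - (K+1)ρ^K + Kρ^(K+1)] / [(1-ρ)(1-ρ^(K+1))]
L = 0.70803 × (1 - 5×0.251308 + 4×0.177934) / ((1 - 0.70803) × (1 - 0.177934)) = 1.3428 containers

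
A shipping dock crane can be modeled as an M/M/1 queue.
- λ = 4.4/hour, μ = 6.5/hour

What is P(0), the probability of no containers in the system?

ρ = λ/μ = 4.4/6.5 = 0.6769
P(0) = 1 - ρ = 1 - 0.6769 = 0.3231
The server is idle 32.31% of the time.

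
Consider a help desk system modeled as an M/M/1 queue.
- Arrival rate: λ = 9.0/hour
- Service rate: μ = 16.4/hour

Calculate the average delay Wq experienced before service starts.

First, compute utilization: ρ = λ/μ = 9.0/16.4 = 0.5488
For M/M/1: Wq = λ/(μ(μ-λ))
Wq = 9.0/(16.4 × (16.4-9.0))
Wq = 9.0/(16.4 × 7.40)
Wq = 0.07416 hours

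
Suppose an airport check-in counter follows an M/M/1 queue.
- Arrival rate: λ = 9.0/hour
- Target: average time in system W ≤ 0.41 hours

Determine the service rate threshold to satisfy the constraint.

For M/M/1: W = 1/(μ-λ)
Need W ≤ 0.41, so 1/(μ-λ) ≤ 0.41
μ - λ ≥ 1/0.41 = 2.4390
μ ≥ 9.0 + 2.4390 = 11.4390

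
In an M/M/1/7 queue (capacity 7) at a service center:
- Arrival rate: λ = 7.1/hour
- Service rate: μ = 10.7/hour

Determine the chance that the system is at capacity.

ρ = λ/μ = 7.1/10.7 = 0.66355
P₀ = (1-ρ)/(1-ρ^(K+1)) = (1-0.66355)/(1-0.66355^8) = 0.3365/0.9624 = 0.3496
P_K = P₀×ρ^K = 0.3496 × 0.66355^7 = 0.3496 × 0.05664 = 0.01980
Blocking probability = 1.98%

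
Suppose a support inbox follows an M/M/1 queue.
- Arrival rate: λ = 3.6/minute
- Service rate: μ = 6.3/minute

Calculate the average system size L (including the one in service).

ρ = λ/μ = 3.6/6.3 = 0.5714
For M/M/1: L = λ/(μ-λ)
L = 3.6/(6.3-3.6) = 3.6/2.70
L = 1.3333 emails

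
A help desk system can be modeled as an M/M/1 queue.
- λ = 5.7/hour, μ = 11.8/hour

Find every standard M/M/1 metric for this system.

Step 1: ρ = λ/μ = 5.7/11.8 = 0.4831
Step 2: L = λ/(μ-λ) = 5.7/6.10 = 0.9344
Step 3: Lq = λ²/(μ(μ-λ)) = 32.49/(11.8×6.10) = 0.4514
Step 4: W = 1/(μ-λ) = 1/6.10 = 0.16393
Step 5: Wq = λ/(μ(μ-λ)) = 5.7/(11.8×6.10) = 0.07919
Step 6: P(0) = 1-ρ = 0.5169
Verify: L = λW = 5.7×0.16393 = 0.9344 ✔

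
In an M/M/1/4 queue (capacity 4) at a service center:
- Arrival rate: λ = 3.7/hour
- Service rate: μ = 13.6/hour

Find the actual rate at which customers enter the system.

ρ = λ/μ = 3.7/13.6 = 0.27206
P₀ = (1-ρ)/(1-ρ^(K+1)) = (1-0.27206)/(1-0.27206^5) = 0.7279/0.9985 = 0.7290
P_K = P₀×ρ^K = 0.72903 × 0.27206^4 = 0.72903 × 0.0054785 = 0.003994
λ_eff = λ(1-P_K) = 3.7 × (1 - 0.003994) = 3.7 × 0.9960 = 3.6852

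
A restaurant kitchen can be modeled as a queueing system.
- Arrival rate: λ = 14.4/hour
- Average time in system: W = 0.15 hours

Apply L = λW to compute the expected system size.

Little's Law: L = λW
L = 14.4 × 0.15 = 2.1600 orders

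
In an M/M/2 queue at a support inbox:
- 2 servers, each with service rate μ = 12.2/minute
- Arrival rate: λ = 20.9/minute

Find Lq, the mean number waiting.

Traffic intensity: ρ = λ/(cμ) = 20.9/(2×12.2) = 0.8566
Since ρ = 0.8566 < 1, system is stable.
Offered load a = λ/μ = cρ = 20.9/12.2 = 1.7131
P₀ = [ Σₙ₌₀^1 aⁿ/n! + a^2/(2!(1-ρ)) ]⁻¹
Σ = a^0/0! + a^1/1! = 1.0000 + 1.7131 = 2.7131
a^2/(2!(1-ρ)) = 2.93476/(2 × 0.143443) = 10.2297
P₀ = 1/(2.7131 + 10.2297) = 0.07726
Lq = P₀·a^2·ρ / (2!(1-ρ)²) = 0.077263 × 2.9348 × 0.85656 / (2 × 0.020576) = 4.7197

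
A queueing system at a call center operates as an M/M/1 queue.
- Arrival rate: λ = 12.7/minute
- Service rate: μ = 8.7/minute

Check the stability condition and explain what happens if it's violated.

Stability requires ρ = λ/(cμ) < 1
ρ = 12.7/(1 × 8.7) = 12.7/8.70 = 1.4598
Since 1.4598 ≥ 1, the system is UNSTABLE.
Queue grows without bound. Need μ > λ = 12.7.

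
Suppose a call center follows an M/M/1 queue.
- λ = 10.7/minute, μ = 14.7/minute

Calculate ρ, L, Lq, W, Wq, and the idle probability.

Step 1: ρ = λ/μ = 10.7/14.7 = 0.7279
Step 2: L = λ/(μ-λ) = 10.7/4.00 = 2.6750
Step 3: Lq = λ²/(μ(μ-λ)) = 114.49/(14.7×4.00) = 1.9471
Step 4: W = 1/(μ-λ) = 1/4.00 = 0.2500
Step 5: Wq = λ/(μ(μ-λ)) = 10.7/(14.7×4.00) = 0.1820
Step 6: P(0) = 1-ρ = 0.2721
Verify: L = λW = 10.7×0.2500 = 2.6750 ✔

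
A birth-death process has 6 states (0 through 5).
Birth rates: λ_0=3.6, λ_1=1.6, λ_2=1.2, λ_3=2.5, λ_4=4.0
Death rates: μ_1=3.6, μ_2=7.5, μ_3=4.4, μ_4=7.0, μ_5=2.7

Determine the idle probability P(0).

Ratios P(n)/P(0) = (λ₀···λₙ₋₁)/(μ₁···μₙ):
P(1)/P(0) = (3.6)/(3.6) = 1.0000
P(2)/P(0) = (3.6×1.6)/(3.6×7.5) = 0.21333
P(3)/P(0) = (3.6×1.6×1.2)/(3.6×7.5×4.4) = 0.058182
P(4)/P(0) = (3.6×1.6×1.2×2.5)/(3.6×7.5×4.4×7.0) = 0.020779
P(5)/P(0) = (3.6×1.6×1.2×2.5×4.0)/(3.6×7.5×4.4×7.0×2.7) = 0.030784

Normalization: ∑ P(n) = 1
P(0) × (1.0000 + 1.0000 + 0.21333 + 0.058182 + 0.020779 + 0.030784) = 1
P(0) × 2.3231 = 1
P(0) = 1/2.3231 = 0.4305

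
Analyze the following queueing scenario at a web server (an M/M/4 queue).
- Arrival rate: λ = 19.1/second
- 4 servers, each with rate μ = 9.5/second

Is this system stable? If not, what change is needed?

Stability requires ρ = λ/(cμ) < 1
ρ = 19.1/(4 × 9.5) = 19.1/38.00 = 0.5026
Since 0.5026 < 1, the system is STABLE.
The servers are busy 50.26% of the time.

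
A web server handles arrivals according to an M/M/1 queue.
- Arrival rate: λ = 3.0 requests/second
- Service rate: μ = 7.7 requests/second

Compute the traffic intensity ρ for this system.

Server utilization: ρ = λ/μ
ρ = 3.0/7.7 = 0.3896
The server is busy 38.96% of the time.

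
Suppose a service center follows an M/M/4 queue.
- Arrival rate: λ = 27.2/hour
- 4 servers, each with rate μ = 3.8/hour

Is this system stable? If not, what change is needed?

Stability requires ρ = λ/(cμ) < 1
ρ = 27.2/(4 × 3.8) = 27.2/15.20 = 1.7895
Since 1.7895 ≥ 1, the system is UNSTABLE.
Need c > λ/μ = 27.2/3.8 = 7.16.
Minimum servers needed: c = 8.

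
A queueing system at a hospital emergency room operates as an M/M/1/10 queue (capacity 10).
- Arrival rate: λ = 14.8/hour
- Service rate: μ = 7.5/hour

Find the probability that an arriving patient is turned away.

ρ = λ/μ = 14.8/7.5 = 1.97333
P₀ = (1-ρ)/(1-ρ^(K+1)) = (1-1.97333)/(1-1.97333^11) = -0.9733/-1765.8387 = 0.0005512
P_K = P₀×ρ^K = 0.0005512 × 1.97333^10 = 0.0005512 × 895.3590 = 0.4935
Blocking probability = 49.35%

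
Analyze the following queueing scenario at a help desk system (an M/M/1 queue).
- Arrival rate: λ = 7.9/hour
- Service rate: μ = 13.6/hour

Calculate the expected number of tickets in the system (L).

ρ = λ/μ = 7.9/13.6 = 0.5809
For M/M/1: L = λ/(μ-λ)
L = 7.9/(13.6-7.9) = 7.9/5.70
L = 1.3860 tickets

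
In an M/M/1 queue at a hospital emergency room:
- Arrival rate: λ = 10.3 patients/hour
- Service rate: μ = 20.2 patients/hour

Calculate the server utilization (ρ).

Server utilization: ρ = λ/μ
ρ = 10.3/20.2 = 0.5099
The server is busy 50.99% of the time.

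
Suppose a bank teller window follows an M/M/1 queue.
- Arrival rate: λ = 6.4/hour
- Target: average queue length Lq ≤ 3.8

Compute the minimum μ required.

For M/M/1: Lq = λ²/(μ(μ-λ))
Need Lq ≤ 3.8, i.e. μ(μ-λ) ≥ λ²/3.8
μ² - 6.4μ - 40.96/3.8 ≥ 0  →  μ² - 6.4μ - 10.77895 ≥ 0
Quadratic formula (positive root): μ = [λ + √(λ² + 4×10.77895)]/2
Discriminant: 40.96 + 4×10.77895 = 84.0758, √84.0758 = 9.16929
μ ≥ (6.4 + 9.16929)/2 = 7.7846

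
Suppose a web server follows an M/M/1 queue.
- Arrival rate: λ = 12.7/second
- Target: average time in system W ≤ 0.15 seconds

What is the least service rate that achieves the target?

For M/M/1: W = 1/(μ-λ)
Need W ≤ 0.15, so 1/(μ-λ) ≤ 0.15
μ - λ ≥ 1/0.15 = 6.6667
μ ≥ 12.7 + 6.6667 = 19.3667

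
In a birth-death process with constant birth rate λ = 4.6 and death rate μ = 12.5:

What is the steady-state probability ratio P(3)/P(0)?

For constant rates: P(n)/P(0) = (λ/μ)^n
P(3)/P(0) = (4.6/12.5)^3 = 0.3680^3 = 0.04984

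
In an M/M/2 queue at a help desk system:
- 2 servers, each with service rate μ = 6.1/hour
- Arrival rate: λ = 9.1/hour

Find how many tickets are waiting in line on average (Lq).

Traffic intensity: ρ = λ/(cμ) = 9.1/(2×6.1) = 0.7459
Since ρ = 0.7459 < 1, system is stable.
Offered load a = λ/μ = cρ = 9.1/6.1 = 1.4918
P₀ = [ Σₙ₌₀^1 aⁿ/n! + a^2/(2!(1-ρ)) ]⁻¹
Σ = a^0/0! + a^1/1! = 1.0000 + 1.4918 = 2.4918
a^2/(2!(1-ρ)) = 2.2255/(2 × 0.2541) = 4.3792
P₀ = 1/(2.4918 + 4.3792) = 0.1455
Lq = P₀·a^2·ρ / (2!(1-ρ)²) = 0.14554 × 2.2255 × 0.74590 / (2 × 0.064566) = 1.8709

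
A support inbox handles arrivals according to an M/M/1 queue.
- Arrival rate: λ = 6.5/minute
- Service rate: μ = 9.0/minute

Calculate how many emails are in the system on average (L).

ρ = λ/μ = 6.5/9.0 = 0.7222
For M/M/1: L = λ/(μ-λ)
L = 6.5/(9.0-6.5) = 6.5/2.50
L = 2.6000 emails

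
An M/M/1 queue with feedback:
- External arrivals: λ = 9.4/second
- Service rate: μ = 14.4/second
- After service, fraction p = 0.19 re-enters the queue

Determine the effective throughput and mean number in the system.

Effective arrival rate: λ_eff = λ/(1-p) = 9.4/(1-0.19) = 9.4/0.81 = 11.604938
ρ = λ_eff/μ = 11.604938/14.4 = 0.805898
L = ρ/(1-ρ) = 0.805898/(1-0.805898) = 4.1519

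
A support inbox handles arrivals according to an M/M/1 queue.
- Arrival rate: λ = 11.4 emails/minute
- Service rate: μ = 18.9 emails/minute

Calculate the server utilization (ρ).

Server utilization: ρ = λ/μ
ρ = 11.4/18.9 = 0.6032
The server is busy 60.32% of the time.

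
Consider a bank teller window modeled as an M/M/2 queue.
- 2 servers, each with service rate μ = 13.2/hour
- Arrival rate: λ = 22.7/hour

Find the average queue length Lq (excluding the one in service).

Traffic intensity: ρ = λ/(cμ) = 22.7/(2×13.2) = 0.8598
Since ρ = 0.8598 < 1, system is stable.
Offered load a = λ/μ = cρ = 22.7/13.2 = 1.7197
P₀ = [ Σₙ₌₀^1 aⁿ/n! + a^2/(2!(1-ρ)) ]⁻¹
Σ = a^0/0! + a^1/1! = 1.0000 + 1.7197 = 2.7197
a^2/(2!(1-ρ)) = 2.957358/(2 × 0.1401515) = 10.5506
P₀ = 1/(2.7197 + 10.5506) = 0.07536
Lq = P₀·a^2·ρ / (2!(1-ρ)²) = 0.0753564 × 2.95736 × 0.859848 / (2 × 0.0196424) = 4.8778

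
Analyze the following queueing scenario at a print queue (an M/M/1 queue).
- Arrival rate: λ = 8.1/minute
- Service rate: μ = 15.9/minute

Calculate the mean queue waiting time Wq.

First, compute utilization: ρ = λ/μ = 8.1/15.9 = 0.5094
For M/M/1: Wq = λ/(μ(μ-λ))
Wq = 8.1/(15.9 × (15.9-8.1))
Wq = 8.1/(15.9 × 7.80)
Wq = 0.06531 minutes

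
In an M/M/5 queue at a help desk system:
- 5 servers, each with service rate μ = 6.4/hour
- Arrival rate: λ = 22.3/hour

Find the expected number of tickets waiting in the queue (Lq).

Traffic intensity: ρ = λ/(cμ) = 22.3/(5×6.4) = 0.6969
Since ρ = 0.6969 < 1, system is stable.
Offered load a = λ/μ = cρ = 22.3/6.4 = 3.4844
P₀ = [ Σₙ₌₀^4 aⁿ/n! + a^5/(5!(1-ρ)) ]⁻¹
Σ = a^0/0! + a^1/1! + a^2/2! + a^3/3! + a^4/4! = 1.0000 + 3.4844 + 6.0704 + 7.0506 + 6.1417 = 23.7471
a^5/(5!(1-ρ)) = 513.5993/(120 × 0.303125) = 14.1196
P₀ = 1/(23.7471 + 14.1196) = 0.02641
Lq = P₀·a^5·ρ / (5!(1-ρ)²) = 0.026408 × 513.5993 × 0.69688 / (120 × 0.091885) = 0.8572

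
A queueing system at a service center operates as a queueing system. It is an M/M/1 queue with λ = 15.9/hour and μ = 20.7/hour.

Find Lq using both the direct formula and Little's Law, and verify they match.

Method 1 (direct): Lq = λ²/(μ(μ-λ)) = 252.81/(20.7 × 4.80) = 2.5444

Method 2 (Little's Law):
W = 1/(μ-λ) = 1/4.80 = 0.208333
Wq = W - 1/μ = 0.208333 - 0.0483092 = 0.160024
Lq = λWq = 15.9 × 0.160024 = 2.5444 ✔ (matches Method 1)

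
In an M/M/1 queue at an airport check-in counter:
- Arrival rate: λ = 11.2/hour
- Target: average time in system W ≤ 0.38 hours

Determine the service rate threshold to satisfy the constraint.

For M/M/1: W = 1/(μ-λ)
Need W ≤ 0.38, so 1/(μ-λ) ≤ 0.38
μ - λ ≥ 1/0.38 = 2.6316
μ ≥ 11.2 + 2.6316 = 13.8316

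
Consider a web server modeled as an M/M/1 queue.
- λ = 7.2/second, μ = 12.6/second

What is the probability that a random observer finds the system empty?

ρ = λ/μ = 7.2/12.6 = 0.5714
P(0) = 1 - ρ = 1 - 0.5714 = 0.4286
The server is idle 42.86% of the time.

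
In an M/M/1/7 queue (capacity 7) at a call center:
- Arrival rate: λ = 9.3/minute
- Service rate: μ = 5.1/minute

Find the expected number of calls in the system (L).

ρ = λ/μ = 9.3/5.1 = 1.82353
P₀ = (1-ρ)/(1-ρ^(K+1)) = (1-1.82353)/(1-1.82353^8) = -0.8235/-121.2653 = 0.006791
P_K = P₀×ρ^K = 0.006791 × 1.82353^7 = 0.006791 × 67.0487 = 0.4553
L = ρ[1 - (K+1)ρ^K + Kρ^(K+1)] / [(1-ρ)(1-ρ^(K+1))]
L = 1.82353 × (1 - 8×67.0487 + 7×122.2653) / ((1 - 1.82353) × (1 - 122.2653)) = 5.8517 calls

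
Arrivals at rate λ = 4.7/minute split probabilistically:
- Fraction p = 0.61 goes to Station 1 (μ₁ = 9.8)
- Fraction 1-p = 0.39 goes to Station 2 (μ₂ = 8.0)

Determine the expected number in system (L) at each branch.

Effective rates: λ₁ = 4.7×0.61 = 2.867, λ₂ = 4.7×0.39 = 1.833
Station 1: ρ₁ = 2.867/9.8 = 0.29255, L₁ = ρ₁/(1-ρ₁) = 0.29255/(1-0.29255) = 0.4135
Station 2: ρ₂ = 1.833/8.0 = 0.2291, L₂ = ρ₂/(1-ρ₂) = 0.2291/(1-0.2291) = 0.2972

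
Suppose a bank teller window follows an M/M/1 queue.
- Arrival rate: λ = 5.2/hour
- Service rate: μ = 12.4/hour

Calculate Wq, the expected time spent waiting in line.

First, compute utilization: ρ = λ/μ = 5.2/12.4 = 0.4194
For M/M/1: Wq = λ/(μ(μ-λ))
Wq = 5.2/(12.4 × (12.4-5.2))
Wq = 5.2/(12.4 × 7.20)
Wq = 0.05824 hours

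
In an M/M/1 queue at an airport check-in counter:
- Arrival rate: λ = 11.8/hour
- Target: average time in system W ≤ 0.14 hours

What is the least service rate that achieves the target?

For M/M/1: W = 1/(μ-λ)
Need W ≤ 0.14, so 1/(μ-λ) ≤ 0.14
μ - λ ≥ 1/0.14 = 7.1429
μ ≥ 11.8 + 7.1429 = 18.9429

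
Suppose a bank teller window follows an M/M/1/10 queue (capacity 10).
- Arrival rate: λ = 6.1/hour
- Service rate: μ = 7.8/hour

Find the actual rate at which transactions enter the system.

ρ = λ/μ = 6.1/7.8 = 0.782051
P₀ = (1-ρ)/(1-ρ^(K+1)) = (1-0.782051)/(1-0.782051^11) = 0.21795/0.93308 = 0.2336
P_K = P₀×ρ^K = 0.2336 × 0.782051^10 = 0.2336 × 0.08558 = 0.01999
λ_eff = λ(1-P_K) = 6.1 × (1 - 0.01999) = 6.1 × 0.98001 = 5.9781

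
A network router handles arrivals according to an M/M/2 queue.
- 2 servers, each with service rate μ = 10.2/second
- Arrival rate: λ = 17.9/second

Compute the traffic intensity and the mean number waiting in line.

Traffic intensity: ρ = λ/(cμ) = 17.9/(2×10.2) = 0.8775
Since ρ = 0.8775 < 1, system is stable.
Offered load a = λ/μ = cρ = 17.9/10.2 = 1.7549
P₀ = [ Σₙ₌₀^1 aⁿ/n! + a^2/(2!(1-ρ)) ]⁻¹
Σ = a^0/0! + a^1/1! = 1.0000 + 1.7549 = 2.7549
a^2/(2!(1-ρ)) = 3.0797/(2 × 0.12255) = 12.5651
P₀ = 1/(2.7549 + 12.5651) = 0.06527
Lq = P₀·a^2·ρ / (2!(1-ρ)²) = 0.06527415 × 3.079681 × 0.8774510 / (2 × 0.01501826) = 5.8725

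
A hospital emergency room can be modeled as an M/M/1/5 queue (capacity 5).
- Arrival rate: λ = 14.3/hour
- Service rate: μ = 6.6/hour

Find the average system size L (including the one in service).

ρ = λ/μ = 14.3/6.6 = 2.1667
P₀ = (1-ρ)/(1-ρ^(K+1)) = (1-2.1667)/(1-2.1667^6) = -1.1667/-102.4648 = 0.01139
P_K = P₀×ρ^K = 0.011386 × 2.1667^5 = 0.011386 × 47.7523 = 0.5437
L = ρ[1 - (K+1)ρ^K + Kρ^(K+1)] / [(1-ρ)(1-ρ^(K+1))]
L = 2.1667 × (1 - 6×47.7523 + 5×103.4648) / ((1 - 2.1667) × (1 - 103.4648)) = 4.2014 patients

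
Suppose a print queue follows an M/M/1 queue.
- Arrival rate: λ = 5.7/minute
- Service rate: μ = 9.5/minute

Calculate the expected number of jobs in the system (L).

ρ = λ/μ = 5.7/9.5 = 0.6000
For M/M/1: L = λ/(μ-λ)
L = 5.7/(9.5-5.7) = 5.7/3.80
L = 1.5000 jobs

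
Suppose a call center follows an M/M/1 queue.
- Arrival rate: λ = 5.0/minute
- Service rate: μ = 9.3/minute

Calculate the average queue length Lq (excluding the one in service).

ρ = λ/μ = 5.0/9.3 = 0.5376
For M/M/1: Lq = λ²/(μ(μ-λ))
Lq = 25.00/(9.3 × 4.30)
Lq = 0.6252 calls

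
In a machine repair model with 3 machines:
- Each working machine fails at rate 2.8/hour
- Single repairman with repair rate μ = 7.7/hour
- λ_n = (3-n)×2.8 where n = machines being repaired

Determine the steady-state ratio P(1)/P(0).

P(1)/P(0) = ∏_{i=0}^{1-1} λ_i/μ_{i+1}
= (3-0)×2.8/7.7
= 1.0909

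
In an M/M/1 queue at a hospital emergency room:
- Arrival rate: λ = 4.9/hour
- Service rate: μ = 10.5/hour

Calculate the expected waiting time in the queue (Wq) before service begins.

First, compute utilization: ρ = λ/μ = 4.9/10.5 = 0.4667
For M/M/1: Wq = λ/(μ(μ-λ))
Wq = 4.9/(10.5 × (10.5-4.9))
Wq = 4.9/(10.5 × 5.60)
Wq = 0.08333 hours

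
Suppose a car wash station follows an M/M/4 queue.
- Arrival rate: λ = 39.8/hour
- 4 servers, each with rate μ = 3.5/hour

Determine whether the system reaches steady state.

Stability requires ρ = λ/(cμ) < 1
ρ = 39.8/(4 × 3.5) = 39.8/14.00 = 2.8429
Since 2.8429 ≥ 1, the system is UNSTABLE.
Need c > λ/μ = 39.8/3.5 = 11.37.
Minimum servers needed: c = 12.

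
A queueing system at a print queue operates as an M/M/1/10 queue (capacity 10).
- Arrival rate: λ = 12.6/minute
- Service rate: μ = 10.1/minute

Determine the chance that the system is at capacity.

ρ = λ/μ = 12.6/10.1 = 1.247525
P₀ = (1-ρ)/(1-ρ^(K+1)) = (1-1.247525)/(1-1.247525^11) = -0.2475/-10.3905 = 0.02382
P_K = P₀×ρ^K = 0.02382 × 1.247525^10 = 0.02382 × 9.1305 = 0.2175
Blocking probability = 21.75%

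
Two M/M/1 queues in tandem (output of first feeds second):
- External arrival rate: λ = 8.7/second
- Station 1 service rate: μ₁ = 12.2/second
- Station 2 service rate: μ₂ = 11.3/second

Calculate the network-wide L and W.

By Jackson's theorem, each station behaves as independent M/M/1.
Station 1: ρ₁ = 8.7/12.2 = 0.7131, L₁ = ρ₁/(1-ρ₁) = λ/(μ₁-λ) = 8.7/3.50 = 2.4857
Station 2: ρ₂ = 8.7/11.3 = 0.7699, L₂ = ρ₂/(1-ρ₂) = λ/(μ₂-λ) = 8.7/2.60 = 3.3462
Total: L = L₁ + L₂ = 2.4857 + 3.3462 = 5.8319
W = L/λ = 5.8319/8.7 = 0.6703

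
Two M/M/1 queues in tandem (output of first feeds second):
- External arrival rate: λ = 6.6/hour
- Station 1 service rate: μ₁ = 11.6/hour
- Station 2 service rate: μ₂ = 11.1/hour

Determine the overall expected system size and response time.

By Jackson's theorem, each station behaves as independent M/M/1.
Station 1: ρ₁ = 6.6/11.6 = 0.5690, L₁ = ρ₁/(1-ρ₁) = λ/(μ₁-λ) = 6.6/5.00 = 1.3200
Station 2: ρ₂ = 6.6/11.1 = 0.5946, L₂ = ρ₂/(1-ρ₂) = λ/(μ₂-λ) = 6.6/4.50 = 1.4667
Total: L = L₁ + L₂ = 1.3200 + 1.4667 = 2.7867
W = L/λ = 2.7867/6.6 = 0.4222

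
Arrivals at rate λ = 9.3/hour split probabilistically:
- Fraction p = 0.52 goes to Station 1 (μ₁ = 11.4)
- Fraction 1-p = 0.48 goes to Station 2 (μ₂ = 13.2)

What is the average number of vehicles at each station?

Effective rates: λ₁ = 9.3×0.52 = 4.836, λ₂ = 9.3×0.48 = 4.464
Station 1: ρ₁ = 4.836/11.4 = 0.4242, L₁ = ρ₁/(1-ρ₁) = 0.4242/(1-0.4242) = 0.7367
Station 2: ρ₂ = 4.464/13.2 = 0.3382, L₂ = ρ₂/(1-ρ₂) = 0.3382/(1-0.3382) = 0.5110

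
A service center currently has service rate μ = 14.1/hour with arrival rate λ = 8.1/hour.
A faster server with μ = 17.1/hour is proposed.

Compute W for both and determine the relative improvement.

System 1: ρ₁ = 8.1/14.1 = 0.5745, W₁ = 1/(14.1-8.1) = 0.166667
System 2: ρ₂ = 8.1/17.1 = 0.4737, W₂ = 1/(17.1-8.1) = 0.111111
Improvement: (W₁-W₂)/W₁ = (0.166667-0.111111)/0.166667 = 33.33%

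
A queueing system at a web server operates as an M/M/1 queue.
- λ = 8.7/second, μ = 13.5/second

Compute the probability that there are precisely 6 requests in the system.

ρ = λ/μ = 8.7/13.5 = 0.64444
P(n) = (1-ρ)ρⁿ
P(6) = (1-0.64444) × 0.64444^6
P(6) = 0.3556 × 0.07163
P(6) = 0.02547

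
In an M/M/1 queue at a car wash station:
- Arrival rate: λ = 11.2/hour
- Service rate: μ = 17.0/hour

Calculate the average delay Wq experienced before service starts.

First, compute utilization: ρ = λ/μ = 11.2/17.0 = 0.6588
For M/M/1: Wq = λ/(μ(μ-λ))
Wq = 11.2/(17.0 × (17.0-11.2))
Wq = 11.2/(17.0 × 5.80)
Wq = 0.1136 hours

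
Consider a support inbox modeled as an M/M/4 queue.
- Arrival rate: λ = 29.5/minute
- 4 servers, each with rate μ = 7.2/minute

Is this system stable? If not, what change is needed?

Stability requires ρ = λ/(cμ) < 1
ρ = 29.5/(4 × 7.2) = 29.5/28.80 = 1.0243
Since 1.0243 ≥ 1, the system is UNSTABLE.
Need c > λ/μ = 29.5/7.2 = 4.10.
Minimum servers needed: c = 5.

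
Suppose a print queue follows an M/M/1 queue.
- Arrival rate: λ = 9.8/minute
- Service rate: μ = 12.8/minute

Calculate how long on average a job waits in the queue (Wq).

First, compute utilization: ρ = λ/μ = 9.8/12.8 = 0.7656
For M/M/1: Wq = λ/(μ(μ-λ))
Wq = 9.8/(12.8 × (12.8-9.8))
Wq = 9.8/(12.8 × 3.00)
Wq = 0.2552 minutes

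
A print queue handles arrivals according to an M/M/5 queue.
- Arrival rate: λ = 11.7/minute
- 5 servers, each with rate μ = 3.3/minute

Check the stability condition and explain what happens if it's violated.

Stability requires ρ = λ/(cμ) < 1
ρ = 11.7/(5 × 3.3) = 11.7/16.50 = 0.7091
Since 0.7091 < 1, the system is STABLE.
The servers are busy 70.91% of the time.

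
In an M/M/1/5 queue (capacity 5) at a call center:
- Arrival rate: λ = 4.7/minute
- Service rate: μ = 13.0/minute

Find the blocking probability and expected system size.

ρ = λ/μ = 4.7/13.0 = 0.36154
P₀ = (1-ρ)/(1-ρ^(K+1)) = (1-0.36154)/(1-0.36154^6) = 0.6385/0.9978 = 0.6399
P_K = P₀×ρ^K = 0.6399 × 0.36154^5 = 0.6399 × 0.006177 = 0.003953
Blocking probability P_5 = 0.003953 (0.40%)
L = ρ[1 - (K+1)ρ^K + Kρ^(K+1)] / [(1-ρ)(1-ρ^(K+1))]
L = 0.36154 × (1 - 6×0.006177 + 5×0.002233) / ((1 - 0.36154) × (1 - 0.002233)) = 0.5528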